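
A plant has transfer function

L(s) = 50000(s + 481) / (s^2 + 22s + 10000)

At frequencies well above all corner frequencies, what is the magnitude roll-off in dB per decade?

Each pole contributes −20 dB/decade at high frequency; each zero contributes +20 dB/decade.
Net: 1 zero(s) − 2 pole(s) → -20 dB/decade.

-20 dB/decade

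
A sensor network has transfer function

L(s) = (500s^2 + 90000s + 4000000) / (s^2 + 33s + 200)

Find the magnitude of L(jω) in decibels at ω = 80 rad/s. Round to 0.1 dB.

Substitute s = j80:
Numerator: 500(j80)^2 + 90000(j80) + 4000000 = 800000 + j7200000
Denominator: (j80)^2 + 33(j80) + 200 = -6200 + j2640
|N| = √(800000² + 7200000²) ≈ 7.2443e+06, ∠N ≈ 83.66°
|D| = √(6200² + 2640²) ≈ 6738.7, ∠D ≈ 156.94°
|L| = 7.2443e+06 / 6738.7 ≈ 1075
Gain = 20 log₁₀(1075) ≈ 60.63 dB

60.6 dB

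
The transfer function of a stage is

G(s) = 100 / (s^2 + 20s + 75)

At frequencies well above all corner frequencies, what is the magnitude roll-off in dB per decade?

-40 dB/decade

Each pole contributes −20 dB/decade at high frequency; each zero contributes +20 dB/decade.
Net: 0 zero(s) − 2 pole(s) → -40 dB/decade.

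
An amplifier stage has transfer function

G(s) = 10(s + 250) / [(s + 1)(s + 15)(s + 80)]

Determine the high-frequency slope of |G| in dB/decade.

Each pole contributes −20 dB/decade at high frequency; each zero contributes +20 dB/decade.
Net: 1 zero(s) − 3 pole(s) → -40 dB/decade.

-40 dB/decade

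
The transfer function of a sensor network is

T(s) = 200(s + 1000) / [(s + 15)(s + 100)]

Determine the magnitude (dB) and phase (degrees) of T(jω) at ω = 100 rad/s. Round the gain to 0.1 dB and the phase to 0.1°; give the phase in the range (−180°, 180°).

At s = jω = j100:
zero (s+1000): 1000 + j100 → |·| = √(1000²+100²) = √1010000 ≈ 1005, ∠ = arctan(100/1000) ≈ 5.71°
pole (s+15): 15 + j100 → |·| = √(15²+100²) = √10225 ≈ 101.12, ∠ = arctan(100/15) ≈ 81.47°
pole (s+100): 100 + j100 → |·| = √(100²+100²) = √20000 ≈ 141.42, ∠ = arctan(100/100) ≈ 45.00°
|T| = 200 · 1005 / 14300 ≈ 14.056
Gain = 20 log₁₀(14.056) ≈ 22.96 dB
∠T = 5.71° − 126.47° = -120.76°

23.0 dB, -120.8°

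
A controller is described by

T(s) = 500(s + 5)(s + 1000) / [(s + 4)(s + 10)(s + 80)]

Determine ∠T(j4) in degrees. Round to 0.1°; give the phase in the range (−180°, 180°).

At s = jω = j4:
zero (s+5): 5 + j4 → |·| = √(5²+4²) = √41 ≈ 6.4031, ∠ = arctan(4/5) ≈ 38.66°
zero (s+1000): 1000 + j4 → |·| = √(1000²+4²) = √1000016 ≈ 1000, ∠ = arctan(4/1000) ≈ 0.23°
pole (s+4): 4 + j4 → |·| = √(4²+4²) = √32 ≈ 5.6569, ∠ = arctan(4/4) ≈ 45.00°
pole (s+10): 10 + j4 → |·| = √(10²+4²) = √116 ≈ 10.77, ∠ = arctan(4/10) ≈ 21.80°
pole (s+80): 80 + j4 → |·| = √(80²+4²) = √6416 ≈ 80.1, ∠ = arctan(4/80) ≈ 2.86°
∠T = 38.89° − 69.66° = -30.77°

-30.8°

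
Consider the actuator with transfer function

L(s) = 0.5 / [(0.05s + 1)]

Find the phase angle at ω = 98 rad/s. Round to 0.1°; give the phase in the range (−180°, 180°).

At ω = 98 rad/s:
pole (1 + j98·0.05) = 1 + j4.9 → |·| ≈ 5.001, ∠ ≈ 78.47°
∠L = (0°) − (78.47°) = -78.47°

-78.5°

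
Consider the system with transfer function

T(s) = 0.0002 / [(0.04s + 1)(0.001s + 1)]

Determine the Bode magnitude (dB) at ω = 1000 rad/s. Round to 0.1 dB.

At ω = 1000 rad/s:
pole (1 + j1000·0.04) = 1 + j40 → |·| ≈ 40.012, ∠ ≈ 88.57°
pole (1 + j1000·0.001) = 1 + j1 → |·| ≈ 1.4142, ∠ ≈ 45.00°
|T| = 0.0002 · 1 / (40.012 · 1.4142) ≈ 3.5345e-06
Gain = 20 log₁₀(3.5345e-06) ≈ -109.03 dB

-109.0 dB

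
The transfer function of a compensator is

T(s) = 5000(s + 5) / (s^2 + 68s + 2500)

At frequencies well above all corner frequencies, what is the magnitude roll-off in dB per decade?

Each pole contributes −20 dB/decade at high frequency; each zero contributes +20 dB/decade.
Net: 1 zero(s) − 2 pole(s) → -20 dB/decade.

-20 dB/decade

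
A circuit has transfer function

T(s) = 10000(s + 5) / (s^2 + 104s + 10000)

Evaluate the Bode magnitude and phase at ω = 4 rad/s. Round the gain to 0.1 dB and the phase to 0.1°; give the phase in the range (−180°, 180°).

16.1 dB, 36.3°

At s = jω = j4:
zero (s+5): 5 + j4 → |·| = √(5²+4²) = √41 ≈ 6.4031, ∠ = arctan(4/5) ≈ 38.66°
quadratic: (j4)² + 104·j4 + 10000 = 9984 + j416 → |·| ≈ 9992.7, ∠ ≈ 2.39°
|T| = 10000 · 6.4031 / 9992.7 ≈ 6.4078
Gain = 20 log₁₀(6.4078) ≈ 16.13 dB
∠T = 38.66° − 2.39° = 36.27°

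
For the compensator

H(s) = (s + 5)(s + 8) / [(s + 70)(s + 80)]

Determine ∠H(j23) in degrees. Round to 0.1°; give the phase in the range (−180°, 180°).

114.3°

At s = jω = j23:
zero (s+5): 5 + j23 → |·| = √(5²+23²) = √554 ≈ 23.537, ∠ = arctan(23/5) ≈ 77.74°
zero (s+8): 8 + j23 → |·| = √(8²+23²) = √593 ≈ 24.352, ∠ = arctan(23/8) ≈ 70.82°
pole (s+70): 70 + j23 → |·| = √(70²+23²) = √5429 ≈ 73.682, ∠ = arctan(23/70) ≈ 18.19°
pole (s+80): 80 + j23 → |·| = √(80²+23²) = √6929 ≈ 83.241, ∠ = arctan(23/80) ≈ 16.04°
∠H = 148.56° − 34.23° = 114.33°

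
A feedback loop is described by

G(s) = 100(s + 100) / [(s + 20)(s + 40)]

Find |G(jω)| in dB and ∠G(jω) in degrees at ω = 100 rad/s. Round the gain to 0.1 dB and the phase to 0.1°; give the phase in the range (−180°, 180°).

At s = jω = j100:
zero (s+100): 100 + j100 → |·| = √(100²+100²) = √20000 ≈ 141.42, ∠ = arctan(100/100) ≈ 45.00°
pole (s+20): 20 + j100 → |·| = √(20²+100²) = √10400 ≈ 101.98, ∠ = arctan(100/20) ≈ 78.69°
pole (s+40): 40 + j100 → |·| = √(40²+100²) = √11600 ≈ 107.7, ∠ = arctan(100/40) ≈ 68.20°
|G| = 100 · 141.42 / 10983 ≈ 1.2876
Gain = 20 log₁₀(1.2876) ≈ 2.20 dB
∠G = 45.00° − 146.89° = -101.89°

2.2 dB, -101.9°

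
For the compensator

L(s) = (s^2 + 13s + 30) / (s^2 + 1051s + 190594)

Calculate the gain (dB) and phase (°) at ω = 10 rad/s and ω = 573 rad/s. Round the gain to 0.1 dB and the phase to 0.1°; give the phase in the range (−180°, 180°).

ω = 10: -62.2 dB, 115.1°; ω = 573: -5.5 dB, 75.8°

Substitute s = j10:
Numerator: (j10)^2 + 13(j10) + 30 = -70 + j130
Denominator: (j10)^2 + 1051(j10) + 190594 = 190494 + j10510
|N| = √(70² + 130²) ≈ 147.65, ∠N ≈ 118.30°
|D| = √(190494² + 10510²) ≈ 1.9078e+05, ∠D ≈ 3.16°
|L| = 147.65 / 1.9078e+05 ≈ 0.00077393
Gain = 20 log₁₀(0.00077393) ≈ -62.23 dB
∠L = 118.30° − 3.16° = 115.14°

Substitute s = j573:
Numerator: (j573)^2 + 13(j573) + 30 = -328299 + j7449
Denominator: (j573)^2 + 1051(j573) + 190594 = -137735 + j602223
|N| = √(328299² + 7449²) ≈ 3.2838e+05, ∠N ≈ 178.70°
|D| = √(137735² + 602223²) ≈ 6.1777e+05, ∠D ≈ 102.88°
|L| = 3.2838e+05 / 6.1777e+05 ≈ 0.53156
Gain = 20 log₁₀(0.53156) ≈ -5.49 dB
∠L = 178.70° − 102.88° = 75.82°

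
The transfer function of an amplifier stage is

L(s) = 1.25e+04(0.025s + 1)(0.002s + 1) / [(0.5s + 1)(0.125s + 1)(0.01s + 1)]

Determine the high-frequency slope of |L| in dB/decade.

Each pole contributes −20 dB/decade at high frequency; each zero contributes +20 dB/decade.
Net: 2 zero(s) − 3 pole(s) → -20 dB/decade.

-20 dB/decade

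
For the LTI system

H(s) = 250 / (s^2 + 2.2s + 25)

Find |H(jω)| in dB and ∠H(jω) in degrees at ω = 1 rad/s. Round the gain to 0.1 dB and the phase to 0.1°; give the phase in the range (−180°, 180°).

20.3 dB, -5.2°

At s = jω = j1:
quadratic: (j1)² + 2.2·j1 + 25 = 24 + j2.2 → |·| ≈ 24.101, ∠ ≈ 5.24°
|H| = 250 / 24.101 ≈ 10.373
Gain = 20 log₁₀(10.373) ≈ 20.32 dB
∠H = 0.00° − 5.24° = -5.24°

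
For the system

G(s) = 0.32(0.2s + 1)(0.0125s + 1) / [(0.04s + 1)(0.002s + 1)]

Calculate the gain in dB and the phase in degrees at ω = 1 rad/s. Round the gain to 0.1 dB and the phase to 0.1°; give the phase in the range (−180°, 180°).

-9.7 dB, 9.6°

At ω = 1 rad/s:
zero (1 + j1·0.2) = 1 + j0.2 → |·| ≈ 1.0198, ∠ ≈ 11.31°
zero (1 + j1·0.0125) = 1 + j0.0125 → |·| ≈ 1.0001, ∠ ≈ 0.72°
pole (1 + j1·0.04) = 1 + j0.04 → |·| ≈ 1.0008, ∠ ≈ 2.29°
pole (1 + j1·0.002) = 1 + j0.002 → |·| ≈ 1, ∠ ≈ 0.11°
|G| = 0.32 · 1.0198 · 1.0001 / (1.0008 · 1) ≈ 0.32611
Gain = 20 log₁₀(0.32611) ≈ -9.73 dB
∠G = (11.31° + 0.72°) − (2.29° + 0.11°) = 9.63°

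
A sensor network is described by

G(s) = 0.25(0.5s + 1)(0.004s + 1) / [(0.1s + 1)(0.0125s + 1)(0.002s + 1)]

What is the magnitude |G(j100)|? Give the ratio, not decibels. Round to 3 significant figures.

At ω = 100 rad/s:
zero (1 + j100·0.5) = 1 + j50 → |·| ≈ 50.01, ∠ ≈ 88.85°
zero (1 + j100·0.004) = 1 + j0.4 → |·| ≈ 1.077, ∠ ≈ 21.80°
pole (1 + j100·0.1) = 1 + j10 → |·| ≈ 10.05, ∠ ≈ 84.29°
pole (1 + j100·0.0125) = 1 + j1.25 → |·| ≈ 1.6008, ∠ ≈ 51.34°
pole (1 + j100·0.002) = 1 + j0.2 → |·| ≈ 1.0198, ∠ ≈ 11.31°
|G| = 0.25 · 50.01 · 1.077 / (10.05 · 1.6008 · 1.0198) ≈ 0.82072

0.821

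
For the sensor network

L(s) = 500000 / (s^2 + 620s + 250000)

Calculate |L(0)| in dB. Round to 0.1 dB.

L(0) = 500000 / 250000 = 2
20 log₁₀(2) ≈ 6.02 dB

6.0 dB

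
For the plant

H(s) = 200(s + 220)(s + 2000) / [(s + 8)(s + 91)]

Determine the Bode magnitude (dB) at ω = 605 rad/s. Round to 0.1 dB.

57.2 dB

At s = jω = j605:
zero (s+220): 220 + j605 → |·| = √(220²+605²) = √414425 ≈ 643.76, ∠ = arctan(605/220) ≈ 70.02°
zero (s+2000): 2000 + j605 → |·| = √(2000²+605²) = √4366025 ≈ 2089.5, ∠ = arctan(605/2000) ≈ 16.83°
pole (s+8): 8 + j605 → |·| = √(8²+605²) = √366089 ≈ 605.05, ∠ = arctan(605/8) ≈ 89.24°
pole (s+91): 91 + j605 → |·| = √(91²+605²) = √374306 ≈ 611.81, ∠ = arctan(605/91) ≈ 81.45°
|H| = 200 · 1.3451e+06 / 3.7018e+05 ≈ 726.73
Gain = 20 log₁₀(726.73) ≈ 57.23 dB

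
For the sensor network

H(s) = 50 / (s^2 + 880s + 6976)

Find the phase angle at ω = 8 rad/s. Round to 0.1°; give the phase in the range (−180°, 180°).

-45.5°

Substitute s = j8:
Numerator: 50 = 50 + j0
Denominator: (j8)^2 + 880(j8) + 6976 = 6912 + j7040
|N| = √(50² + 0²) ≈ 50, ∠N ≈ 0.00°
|D| = √(6912² + 7040²) ≈ 9866, ∠D ≈ 45.53°
∠H = 0.00° − 45.53° = -45.53°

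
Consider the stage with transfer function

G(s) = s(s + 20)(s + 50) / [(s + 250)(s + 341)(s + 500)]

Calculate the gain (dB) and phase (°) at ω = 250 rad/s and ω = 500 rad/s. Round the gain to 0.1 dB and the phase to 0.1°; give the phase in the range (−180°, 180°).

At s = jω = j250:
zero (s+20): 20 + j250 → |·| = √(20²+250²) = √62900 ≈ 250.8, ∠ = arctan(250/20) ≈ 85.43°
zero (s+50): 50 + j250 → |·| = √(50²+250²) = √65000 ≈ 254.95, ∠ = arctan(250/50) ≈ 78.69°
zero at origin: s = j250 → |·| = 250, ∠ = 90.00°
pole (s+250): 250 + j250 → |·| = √(250²+250²) = √125000 ≈ 353.55, ∠ = arctan(250/250) ≈ 45.00°
pole (s+341): 341 + j250 → |·| = √(341²+250²) = √178781 ≈ 422.83, ∠ = arctan(250/341) ≈ 36.25°
pole (s+500): 500 + j250 → |·| = √(500²+250²) = √312500 ≈ 559.02, ∠ = arctan(250/500) ≈ 26.57°
|G| = 1 · 1.5985e+07 / 8.3569e+07 ≈ 0.19128
Gain = 20 log₁₀(0.19128) ≈ -14.37 dB
∠G = 254.12° − 107.82° = 146.30°

At s = jω = j500:
zero (s+20): 20 + j500 → |·| = √(20²+500²) = √250400 ≈ 500.4, ∠ = arctan(500/20) ≈ 87.71°
zero (s+50): 50 + j500 → |·| = √(50²+500²) = √252500 ≈ 502.49, ∠ = arctan(500/50) ≈ 84.29°
zero at origin: s = j500 → |·| = 500, ∠ = 90.00°
pole (s+250): 250 + j500 → |·| = √(250²+500²) = √312500 ≈ 559.02, ∠ = arctan(500/250) ≈ 63.43°
pole (s+341): 341 + j500 → |·| = √(341²+500²) = √366281 ≈ 605.21, ∠ = arctan(500/341) ≈ 55.71°
pole (s+500): 500 + j500 → |·| = √(500²+500²) = √500000 ≈ 707.11, ∠ = arctan(500/500) ≈ 45.00°
|G| = 1 · 1.2572e+08 / 2.3923e+08 ≈ 0.52552
Gain = 20 log₁₀(0.52552) ≈ -5.59 dB
∠G = 262.00° − 164.14° = 97.86°

ω = 250: -14.4 dB, 146.3°; ω = 500: -5.6 dB, 97.9°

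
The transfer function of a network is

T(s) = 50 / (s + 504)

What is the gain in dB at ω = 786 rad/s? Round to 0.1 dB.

Substitute s = j786:
Numerator: 50 = 50 + j0
Denominator: (j786) + 504 = 504 + j786
|N| = √(50² + 0²) ≈ 50, ∠N ≈ 0.00°
|D| = √(504² + 786²) ≈ 933.71, ∠D ≈ 57.33°
|T| = 50 / 933.71 ≈ 0.05355
Gain = 20 log₁₀(0.05355) ≈ -25.42 dB

-25.4 dB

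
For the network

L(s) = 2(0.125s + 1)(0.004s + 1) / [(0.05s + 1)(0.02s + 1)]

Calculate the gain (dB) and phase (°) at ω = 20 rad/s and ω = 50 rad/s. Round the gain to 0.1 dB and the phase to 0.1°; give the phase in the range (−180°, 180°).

At ω = 20 rad/s:
zero (1 + j20·0.125) = 1 + j2.5 → |·| ≈ 2.6926, ∠ ≈ 68.20°
zero (1 + j20·0.004) = 1 + j0.08 → |·| ≈ 1.0032, ∠ ≈ 4.57°
pole (1 + j20·0.05) = 1 + j1 → |·| ≈ 1.4142, ∠ ≈ 45.00°
pole (1 + j20·0.02) = 1 + j0.4 → |·| ≈ 1.077, ∠ ≈ 21.80°
|L| = 2 · 2.6926 · 1.0032 / (1.4142 · 1.077) ≈ 3.547
Gain = 20 log₁₀(3.547) ≈ 11.00 dB
∠L = (68.20° + 4.57°) − (45.00° + 21.80°) = 5.97°

At ω = 50 rad/s:
zero (1 + j50·0.125) = 1 + j6.25 → |·| ≈ 6.3295, ∠ ≈ 80.91°
zero (1 + j50·0.004) = 1 + j0.2 → |·| ≈ 1.0198, ∠ ≈ 11.31°
pole (1 + j50·0.05) = 1 + j2.5 → |·| ≈ 2.6926, ∠ ≈ 68.20°
pole (1 + j50·0.02) = 1 + j1 → |·| ≈ 1.4142, ∠ ≈ 45.00°
|L| = 2 · 6.3295 · 1.0198 / (2.6926 · 1.4142) ≈ 3.3903
Gain = 20 log₁₀(3.3903) ≈ 10.60 dB
∠L = (80.91° + 11.31°) − (68.20° + 45.00°) = -20.98°

ω = 20: 11.0 dB, 6.0°; ω = 50: 10.6 dB, -21.0°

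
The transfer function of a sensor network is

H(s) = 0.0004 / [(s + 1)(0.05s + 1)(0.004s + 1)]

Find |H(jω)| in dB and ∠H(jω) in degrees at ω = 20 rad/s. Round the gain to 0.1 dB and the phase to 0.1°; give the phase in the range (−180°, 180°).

At ω = 20 rad/s:
pole (1 + j20·1) = 1 + j20 → |·| ≈ 20.025, ∠ ≈ 87.14°
pole (1 + j20·0.05) = 1 + j1 → |·| ≈ 1.4142, ∠ ≈ 45.00°
pole (1 + j20·0.004) = 1 + j0.08 → |·| ≈ 1.0032, ∠ ≈ 4.57°
|H| = 0.0004 · 1 / (20.025 · 1.4142 · 1.0032) ≈ 1.408e-05
Gain = 20 log₁₀(1.408e-05) ≈ -97.03 dB
∠H = (0°) − (87.14° + 45.00° + 4.57°) = -136.71°

-97.0 dB, -136.7°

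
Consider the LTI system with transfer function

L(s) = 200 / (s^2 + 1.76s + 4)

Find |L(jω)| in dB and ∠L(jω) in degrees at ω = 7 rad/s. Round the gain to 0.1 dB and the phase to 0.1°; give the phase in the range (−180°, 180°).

12.6 dB, -164.7°

At s = jω = j7:
quadratic: (j7)² + 1.76·j7 + 4 = -45 + j12.32 → |·| ≈ 46.656, ∠ ≈ 164.69°
|L| = 200 / 46.656 ≈ 4.2867
Gain = 20 log₁₀(4.2867) ≈ 12.64 dB
∠L = 0.00° − 164.69° = -164.69°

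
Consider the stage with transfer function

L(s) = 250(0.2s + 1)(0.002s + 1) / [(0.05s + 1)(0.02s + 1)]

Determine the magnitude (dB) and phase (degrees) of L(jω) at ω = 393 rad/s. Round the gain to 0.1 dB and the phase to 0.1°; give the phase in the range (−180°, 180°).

At ω = 393 rad/s:
zero (1 + j393·0.2) = 1 + j78.6 → |·| ≈ 78.606, ∠ ≈ 89.27°
zero (1 + j393·0.002) = 1 + j0.786 → |·| ≈ 1.2719, ∠ ≈ 38.17°
pole (1 + j393·0.05) = 1 + j19.65 → |·| ≈ 19.675, ∠ ≈ 87.09°
pole (1 + j393·0.02) = 1 + j7.86 → |·| ≈ 7.9234, ∠ ≈ 82.75°
|L| = 250 · 78.606 · 1.2719 / (19.675 · 7.9234) ≈ 160.33
Gain = 20 log₁₀(160.33) ≈ 44.10 dB
∠L = (89.27° + 38.17°) − (87.09° + 82.75°) = -42.40°

44.1 dB, -42.4°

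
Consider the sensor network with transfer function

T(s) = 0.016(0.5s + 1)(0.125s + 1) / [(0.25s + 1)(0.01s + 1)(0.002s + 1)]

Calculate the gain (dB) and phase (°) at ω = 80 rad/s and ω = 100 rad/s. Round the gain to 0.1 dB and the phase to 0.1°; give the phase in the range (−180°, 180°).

ω = 80: -12.1 dB, 38.0°; ω = 100: -11.1 dB, 30.3°

At ω = 80 rad/s:
zero (1 + j80·0.5) = 1 + j40 → |·| ≈ 40.012, ∠ ≈ 88.57°
zero (1 + j80·0.125) = 1 + j10 → |·| ≈ 10.05, ∠ ≈ 84.29°
pole (1 + j80·0.25) = 1 + j20 → |·| ≈ 20.025, ∠ ≈ 87.14°
pole (1 + j80·0.01) = 1 + j0.8 → |·| ≈ 1.2806, ∠ ≈ 38.66°
pole (1 + j80·0.002) = 1 + j0.16 → |·| ≈ 1.0127, ∠ ≈ 9.09°
|T| = 0.016 · 40.012 · 10.05 / (20.025 · 1.2806 · 1.0127) ≈ 0.24775
Gain = 20 log₁₀(0.24775) ≈ -12.12 dB
∠T = (88.57° + 84.29°) − (87.14° + 38.66° + 9.09°) = 37.97°

At ω = 100 rad/s:
zero (1 + j100·0.5) = 1 + j50 → |·| ≈ 50.01, ∠ ≈ 88.85°
zero (1 + j100·0.125) = 1 + j12.5 → |·| ≈ 12.54, ∠ ≈ 85.43°
pole (1 + j100·0.25) = 1 + j25 → |·| ≈ 25.02, ∠ ≈ 87.71°
pole (1 + j100·0.01) = 1 + j1 → |·| ≈ 1.4142, ∠ ≈ 45.00°
pole (1 + j100·0.002) = 1 + j0.2 → |·| ≈ 1.0198, ∠ ≈ 11.31°
|T| = 0.016 · 50.01 · 12.54 / (25.02 · 1.4142 · 1.0198) ≈ 0.27807
Gain = 20 log₁₀(0.27807) ≈ -11.12 dB
∠T = (88.85° + 85.43°) − (87.71° + 45.00° + 11.31°) = 30.26°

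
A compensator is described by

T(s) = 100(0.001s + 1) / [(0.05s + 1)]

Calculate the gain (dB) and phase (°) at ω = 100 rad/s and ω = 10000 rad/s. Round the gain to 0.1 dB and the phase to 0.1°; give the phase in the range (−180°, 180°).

ω = 100: 25.9 dB, -73.0°; ω = 10000: 6.1 dB, -5.6°

At ω = 100 rad/s:
zero (1 + j100·0.001) = 1 + j0.1 → |·| ≈ 1.005, ∠ ≈ 5.71°
pole (1 + j100·0.05) = 1 + j5 → |·| ≈ 5.099, ∠ ≈ 78.69°
|T| = 100 · 1.005 / (5.099) ≈ 19.71
Gain = 20 log₁₀(19.71) ≈ 25.89 dB
∠T = (5.71°) − (78.69°) = -72.98°

At ω = 10000 rad/s:
zero (1 + j10000·0.001) = 1 + j10 → |·| ≈ 10.05, ∠ ≈ 84.29°
pole (1 + j10000·0.05) = 1 + j500 → |·| ≈ 500, ∠ ≈ 89.89°
|T| = 100 · 10.05 / (500) ≈ 2.01
Gain = 20 log₁₀(2.01) ≈ 6.06 dB
∠T = (84.29°) − (89.89°) = -5.60°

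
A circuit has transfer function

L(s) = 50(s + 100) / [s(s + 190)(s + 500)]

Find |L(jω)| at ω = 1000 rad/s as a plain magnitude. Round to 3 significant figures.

4.42e-05

At s = jω = j1000:
zero (s+100): 100 + j1000 → |·| = √(100²+1000²) = √1010000 ≈ 1005, ∠ = arctan(1000/100) ≈ 84.29°
pole (s+190): 190 + j1000 → |·| = √(190²+1000²) = √1036100 ≈ 1017.9, ∠ = arctan(1000/190) ≈ 79.24°
pole (s+500): 500 + j1000 → |·| = √(500²+1000²) = √1250000 ≈ 1118, ∠ = arctan(1000/500) ≈ 63.43°
pole at origin: |s| = 1000, ∠ = 90.00° (in denominator)
|L| = 50 · 1005 / 1.138e+09 ≈ 4.4156e-05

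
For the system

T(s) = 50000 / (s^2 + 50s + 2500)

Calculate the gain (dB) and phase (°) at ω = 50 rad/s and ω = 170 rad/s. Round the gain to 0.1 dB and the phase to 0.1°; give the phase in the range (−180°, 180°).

At s = jω = j50:
quadratic: (j50)² + 50·j50 + 2500 = 0 + j2500 → |·| ≈ 2500, ∠ ≈ 90.00°
|T| = 50000 / 2500 ≈ 20
Gain = 20 log₁₀(20) ≈ 26.02 dB
∠T = 0.00° − 90.00° = -90.00°

At s = jω = j170:
quadratic: (j170)² + 50·j170 + 2500 = -26400 + j8500 → |·| ≈ 27735, ∠ ≈ 162.15°
|T| = 50000 / 27735 ≈ 1.8028
Gain = 20 log₁₀(1.8028) ≈ 5.12 dB
∠T = 0.00° − 162.15° = -162.15°

ω = 50: 26.0 dB, -90.0°; ω = 170: 5.1 dB, -162.2°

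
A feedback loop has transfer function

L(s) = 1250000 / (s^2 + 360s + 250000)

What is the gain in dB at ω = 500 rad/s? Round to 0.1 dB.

16.8 dB

At s = jω = j500:
quadratic: (j500)² + 360·j500 + 250000 = 0 + j180000 → |·| ≈ 1.8e+05, ∠ ≈ 90.00°
|L| = 1250000 / 1.8e+05 ≈ 6.9444
Gain = 20 log₁₀(6.9444) ≈ 16.83 dB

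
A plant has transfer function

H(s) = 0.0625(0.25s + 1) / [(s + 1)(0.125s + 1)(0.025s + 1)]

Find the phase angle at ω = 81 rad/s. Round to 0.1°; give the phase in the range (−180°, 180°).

-150.2°

At ω = 81 rad/s:
zero (1 + j81·0.25) = 1 + j20.25 → |·| ≈ 20.275, ∠ ≈ 87.17°
pole (1 + j81·1) = 1 + j81 → |·| ≈ 81.006, ∠ ≈ 89.29°
pole (1 + j81·0.125) = 1 + j10.125 → |·| ≈ 10.174, ∠ ≈ 84.36°
pole (1 + j81·0.025) = 1 + j2.025 → |·| ≈ 2.2585, ∠ ≈ 63.72°
∠H = (87.17°) − (89.29° + 84.36° + 63.72°) = -150.20°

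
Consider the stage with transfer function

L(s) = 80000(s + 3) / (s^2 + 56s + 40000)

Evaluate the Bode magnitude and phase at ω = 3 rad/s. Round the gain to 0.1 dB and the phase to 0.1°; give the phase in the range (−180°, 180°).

18.6 dB, 44.8°

At s = jω = j3:
zero (s+3): 3 + j3 → |·| = √(3²+3²) = √18 ≈ 4.2426, ∠ = arctan(3/3) ≈ 45.00°
quadratic: (j3)² + 56·j3 + 40000 = 39991 + j168 → |·| ≈ 39991, ∠ ≈ 0.24°
|L| = 80000 · 4.2426 / 39991 ≈ 8.4871
Gain = 20 log₁₀(8.4871) ≈ 18.58 dB
∠L = 45.00° − 0.24° = 44.76°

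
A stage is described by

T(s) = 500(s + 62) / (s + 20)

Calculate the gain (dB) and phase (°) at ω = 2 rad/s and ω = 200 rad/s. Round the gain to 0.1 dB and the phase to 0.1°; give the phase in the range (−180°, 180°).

ω = 2: 63.8 dB, -3.9°; ω = 200: 54.3 dB, -11.5°

At s = jω = j2:
zero (s+62): 62 + j2 → |·| = √(62²+2²) = √3848 ≈ 62.032, ∠ = arctan(2/62) ≈ 1.85°
pole (s+20): 20 + j2 → |·| = √(20²+2²) = √404 ≈ 20.1, ∠ = arctan(2/20) ≈ 5.71°
|T| = 500 · 62.032 / 20.1 ≈ 1543.1
Gain = 20 log₁₀(1543.1) ≈ 63.77 dB
∠T = 1.85° − 5.71° = -3.86°

At s = jω = j200:
zero (s+62): 62 + j200 → |·| = √(62²+200²) = √43844 ≈ 209.39, ∠ = arctan(200/62) ≈ 72.78°
pole (s+20): 20 + j200 → |·| = √(20²+200²) = √40400 ≈ 201, ∠ = arctan(200/20) ≈ 84.29°
|T| = 500 · 209.39 / 201 ≈ 520.87
Gain = 20 log₁₀(520.87) ≈ 54.33 dB
∠T = 72.78° − 84.29° = -11.51°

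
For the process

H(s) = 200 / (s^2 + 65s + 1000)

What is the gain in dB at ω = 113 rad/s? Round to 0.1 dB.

-36.8 dB

Substitute s = j113:
Numerator: 200 = 200 + j0
Denominator: (j113)^2 + 65(j113) + 1000 = -11769 + j7345
|N| = √(200² + 0²) ≈ 200, ∠N ≈ 0.00°
|D| = √(11769² + 7345²) ≈ 13873, ∠D ≈ 148.03°
|H| = 200 / 13873 ≈ 0.014416
Gain = 20 log₁₀(0.014416) ≈ -36.82 dB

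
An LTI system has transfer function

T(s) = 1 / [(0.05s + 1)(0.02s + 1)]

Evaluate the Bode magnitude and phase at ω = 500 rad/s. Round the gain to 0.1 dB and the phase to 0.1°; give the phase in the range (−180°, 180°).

At ω = 500 rad/s:
pole (1 + j500·0.05) = 1 + j25 → |·| ≈ 25.02, ∠ ≈ 87.71°
pole (1 + j500·0.02) = 1 + j10 → |·| ≈ 10.05, ∠ ≈ 84.29°
|T| = 1 · 1 / (25.02 · 10.05) ≈ 0.0039769
Gain = 20 log₁₀(0.0039769) ≈ -48.01 dB
∠T = (0°) − (87.71° + 84.29°) = -172.00°

-48.0 dB, -172.0°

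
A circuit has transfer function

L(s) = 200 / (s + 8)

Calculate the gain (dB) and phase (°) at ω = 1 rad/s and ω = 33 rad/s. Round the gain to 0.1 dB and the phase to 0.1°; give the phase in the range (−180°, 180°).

At s = jω = j1:
pole (s+8): 8 + j1 → |·| = √(8²+1²) = √65 ≈ 8.0623, ∠ = arctan(1/8) ≈ 7.13°
|L| = 200 / 8.0623 ≈ 24.807
Gain = 20 log₁₀(24.807) ≈ 27.89 dB
∠L = 0.00° − 7.13° = -7.13°

At s = jω = j33:
pole (s+8): 8 + j33 → |·| = √(8²+33²) = √1153 ≈ 33.956, ∠ = arctan(33/8) ≈ 76.37°
|L| = 200 / 33.956 ≈ 5.89
Gain = 20 log₁₀(5.89) ≈ 15.40 dB
∠L = 0.00° − 76.37° = -76.37°

ω = 1: 27.9 dB, -7.1°; ω = 33: 15.4 dB, -76.4°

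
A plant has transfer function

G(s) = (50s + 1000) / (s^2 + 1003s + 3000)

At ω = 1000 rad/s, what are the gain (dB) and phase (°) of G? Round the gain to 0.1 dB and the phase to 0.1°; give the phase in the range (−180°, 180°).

-29.0 dB, -46.0°

Substitute s = j1000:
Numerator: 50(j1000) + 1000 = 1000 + j50000
Denominator: (j1000)^2 + 1003(j1000) + 3000 = -997000 + j1003000
|N| = √(1000² + 50000²) ≈ 50010, ∠N ≈ 88.85°
|D| = √(997000² + 1003000²) ≈ 1.4142e+06, ∠D ≈ 134.83°
|G| = 50010 / 1.4142e+06 ≈ 0.035363
Gain = 20 log₁₀(0.035363) ≈ -29.03 dB
∠G = 88.85° − 134.83° = -45.98°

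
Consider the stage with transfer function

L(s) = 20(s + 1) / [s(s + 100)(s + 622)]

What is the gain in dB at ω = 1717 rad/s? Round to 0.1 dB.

-103.9 dB

At s = jω = j1717:
zero (s+1): 1 + j1717 → |·| = √(1²+1717²) = √2948090 ≈ 1717, ∠ = arctan(1717/1) ≈ 89.97°
pole (s+100): 100 + j1717 → |·| = √(100²+1717²) = √2958089 ≈ 1719.9, ∠ = arctan(1717/100) ≈ 86.67°
pole (s+622): 622 + j1717 → |·| = √(622²+1717²) = √3334973 ≈ 1826.2, ∠ = arctan(1717/622) ≈ 70.09°
pole at origin: |s| = 1717, ∠ = 90.00° (in denominator)
|L| = 20 · 1717 / 5.3929e+09 ≈ 6.3676e-06
Gain = 20 log₁₀(6.3676e-06) ≈ -103.92 dB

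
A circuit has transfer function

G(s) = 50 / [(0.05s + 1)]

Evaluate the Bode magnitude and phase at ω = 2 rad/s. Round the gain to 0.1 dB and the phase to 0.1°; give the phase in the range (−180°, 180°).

At ω = 2 rad/s:
pole (1 + j2·0.05) = 1 + j0.1 → |·| ≈ 1.005, ∠ ≈ 5.71°
|G| = 50 · 1 / (1.005) ≈ 49.751
Gain = 20 log₁₀(49.751) ≈ 33.94 dB
∠G = (0°) − (5.71°) = -5.71°

33.9 dB, -5.7°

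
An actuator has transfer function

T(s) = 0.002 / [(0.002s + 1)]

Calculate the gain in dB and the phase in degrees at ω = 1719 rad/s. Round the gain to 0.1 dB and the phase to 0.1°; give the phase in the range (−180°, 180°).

-65.1 dB, -73.8°

At ω = 1719 rad/s:
pole (1 + j1719·0.002) = 1 + j3.438 → |·| ≈ 3.5805, ∠ ≈ 73.78°
|T| = 0.002 · 1 / (3.5805) ≈ 0.00055858
Gain = 20 log₁₀(0.00055858) ≈ -65.06 dB
∠T = (0°) − (73.78°) = -73.78°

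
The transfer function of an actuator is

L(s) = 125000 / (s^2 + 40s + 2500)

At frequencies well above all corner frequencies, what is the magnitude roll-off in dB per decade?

-40 dB/decade

Each pole contributes −20 dB/decade at high frequency; each zero contributes +20 dB/decade.
Net: 0 zero(s) − 2 pole(s) → -40 dB/decade.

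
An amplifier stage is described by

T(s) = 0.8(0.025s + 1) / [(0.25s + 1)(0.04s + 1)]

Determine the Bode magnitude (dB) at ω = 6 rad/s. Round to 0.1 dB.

-7.2 dB

At ω = 6 rad/s:
zero (1 + j6·0.025) = 1 + j0.15 → |·| ≈ 1.0112, ∠ ≈ 8.53°
pole (1 + j6·0.25) = 1 + j1.5 → |·| ≈ 1.8028, ∠ ≈ 56.31°
pole (1 + j6·0.04) = 1 + j0.24 → |·| ≈ 1.0284, ∠ ≈ 13.50°
|T| = 0.8 · 1.0112 / (1.8028 · 1.0284) ≈ 0.43633
Gain = 20 log₁₀(0.43633) ≈ -7.20 dB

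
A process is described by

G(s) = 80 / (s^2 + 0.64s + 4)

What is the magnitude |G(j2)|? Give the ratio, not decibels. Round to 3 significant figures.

At s = jω = j2:
quadratic: (j2)² + 0.64·j2 + 4 = 0 + j1.28 → |·| ≈ 1.28, ∠ ≈ 90.00°
|G| = 80 / 1.28 ≈ 62.5

62.5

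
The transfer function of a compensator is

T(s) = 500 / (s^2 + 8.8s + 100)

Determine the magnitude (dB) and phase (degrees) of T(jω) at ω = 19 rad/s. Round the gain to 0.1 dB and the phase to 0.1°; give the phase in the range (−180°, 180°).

4.2 dB, -147.4°

At s = jω = j19:
quadratic: (j19)² + 8.8·j19 + 100 = -261 + j167.2 → |·| ≈ 309.96, ∠ ≈ 147.36°
|T| = 500 / 309.96 ≈ 1.6131
Gain = 20 log₁₀(1.6131) ≈ 4.15 dB
∠T = 0.00° − 147.36° = -147.36°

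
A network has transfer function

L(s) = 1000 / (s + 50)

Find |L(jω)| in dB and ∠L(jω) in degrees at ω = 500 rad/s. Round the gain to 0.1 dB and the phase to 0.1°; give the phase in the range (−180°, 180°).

At s = jω = j500:
pole (s+50): 50 + j500 → |·| = √(50²+500²) = √252500 ≈ 502.49, ∠ = arctan(500/50) ≈ 84.29°
|L| = 1000 / 502.49 ≈ 1.9901
Gain = 20 log₁₀(1.9901) ≈ 5.98 dB
∠L = 0.00° − 84.29° = -84.29°

6.0 dB, -84.3°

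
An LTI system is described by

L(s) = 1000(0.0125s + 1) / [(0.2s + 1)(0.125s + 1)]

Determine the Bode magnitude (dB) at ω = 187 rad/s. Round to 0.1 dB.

At ω = 187 rad/s:
zero (1 + j187·0.0125) = 1 + j2.3375 → |·| ≈ 2.5424, ∠ ≈ 66.84°
pole (1 + j187·0.2) = 1 + j37.4 → |·| ≈ 37.413, ∠ ≈ 88.47°
pole (1 + j187·0.125) = 1 + j23.375 → |·| ≈ 23.396, ∠ ≈ 87.55°
|L| = 1000 · 2.5424 / (37.413 · 23.396) ≈ 2.9046
Gain = 20 log₁₀(2.9046) ≈ 9.26 dB

9.3 dB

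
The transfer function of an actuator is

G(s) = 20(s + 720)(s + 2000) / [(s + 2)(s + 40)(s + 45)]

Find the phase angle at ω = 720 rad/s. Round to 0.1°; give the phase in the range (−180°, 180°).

161.7°

At s = jω = j720:
zero (s+720): 720 + j720 → |·| = √(720²+720²) = √1036800 ≈ 1018.2, ∠ = arctan(720/720) ≈ 45.00°
zero (s+2000): 2000 + j720 → |·| = √(2000²+720²) = √4518400 ≈ 2125.7, ∠ = arctan(720/2000) ≈ 19.80°
pole (s+2): 2 + j720 → |·| = √(2²+720²) = √518404 ≈ 720, ∠ = arctan(720/2) ≈ 89.84°
pole (s+40): 40 + j720 → |·| = √(40²+720²) = √520000 ≈ 721.11, ∠ = arctan(720/40) ≈ 86.82°
pole (s+45): 45 + j720 → |·| = √(45²+720²) = √520425 ≈ 721.4, ∠ = arctan(720/45) ≈ 86.42°
∠G = 64.80° − 263.08° = -198.28° ≡ 161.72° (principal value)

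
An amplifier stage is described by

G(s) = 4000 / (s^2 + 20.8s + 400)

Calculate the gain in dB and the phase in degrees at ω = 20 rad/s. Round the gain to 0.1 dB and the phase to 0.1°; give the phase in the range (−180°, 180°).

19.7 dB, -90.0°

At s = jω = j20:
quadratic: (j20)² + 20.8·j20 + 400 = 0 + j416 → |·| ≈ 416, ∠ ≈ 90.00°
|G| = 4000 / 416 ≈ 9.6154
Gain = 20 log₁₀(9.6154) ≈ 19.66 dB
∠G = 0.00° − 90.00° = -90.00°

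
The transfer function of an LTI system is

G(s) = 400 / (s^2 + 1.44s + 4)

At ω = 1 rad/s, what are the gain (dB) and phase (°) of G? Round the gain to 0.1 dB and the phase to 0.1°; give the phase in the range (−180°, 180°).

At s = jω = j1:
quadratic: (j1)² + 1.44·j1 + 4 = 3 + j1.44 → |·| ≈ 3.3277, ∠ ≈ 25.64°
|G| = 400 / 3.3277 ≈ 120.2
Gain = 20 log₁₀(120.2) ≈ 41.60 dB
∠G = 0.00° − 25.64° = -25.64°

41.6 dB, -25.6°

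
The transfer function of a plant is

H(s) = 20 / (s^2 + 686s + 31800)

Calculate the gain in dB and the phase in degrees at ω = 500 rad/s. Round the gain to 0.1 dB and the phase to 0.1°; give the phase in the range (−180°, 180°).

Substitute s = j500:
Numerator: 20 = 20 + j0
Denominator: (j500)^2 + 686(j500) + 31800 = -218200 + j343000
|N| = √(20² + 0²) ≈ 20, ∠N ≈ 0.00°
|D| = √(218200² + 343000²) ≈ 4.0652e+05, ∠D ≈ 122.46°
|H| = 20 / 4.0652e+05 ≈ 4.9198e-05
Gain = 20 log₁₀(4.9198e-05) ≈ -86.16 dB
∠H = 0.00° − 122.46° = -122.46°

-86.2 dB, -122.5°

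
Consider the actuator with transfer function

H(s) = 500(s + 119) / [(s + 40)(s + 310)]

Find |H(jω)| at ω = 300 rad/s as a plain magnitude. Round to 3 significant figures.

1.24

At s = jω = j300:
zero (s+119): 119 + j300 → |·| = √(119²+300²) = √104161 ≈ 322.74, ∠ = arctan(300/119) ≈ 68.36°
pole (s+40): 40 + j300 → |·| = √(40²+300²) = √91600 ≈ 302.65, ∠ = arctan(300/40) ≈ 82.41°
pole (s+310): 310 + j300 → |·| = √(310²+300²) = √186100 ≈ 431.39, ∠ = arctan(300/310) ≈ 44.06°
|H| = 500 · 322.74 / 1.3056e+05 ≈ 1.236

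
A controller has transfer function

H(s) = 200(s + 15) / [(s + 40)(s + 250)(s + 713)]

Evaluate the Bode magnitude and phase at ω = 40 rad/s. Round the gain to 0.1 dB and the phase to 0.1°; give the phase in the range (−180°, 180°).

-61.6 dB, 12.1°

At s = jω = j40:
zero (s+15): 15 + j40 → |·| = √(15²+40²) = √1825 ≈ 42.72, ∠ = arctan(40/15) ≈ 69.44°
pole (s+40): 40 + j40 → |·| = √(40²+40²) = √3200 ≈ 56.569, ∠ = arctan(40/40) ≈ 45.00°
pole (s+250): 250 + j40 → |·| = √(250²+40²) = √64100 ≈ 253.18, ∠ = arctan(40/250) ≈ 9.09°
pole (s+713): 713 + j40 → |·| = √(713²+40²) = √509969 ≈ 714.12, ∠ = arctan(40/713) ≈ 3.21°
|H| = 200 · 42.72 / 1.0228e+07 ≈ 0.00083535
Gain = 20 log₁₀(0.00083535) ≈ -61.56 dB
∠H = 69.44° − 57.30° = 12.14°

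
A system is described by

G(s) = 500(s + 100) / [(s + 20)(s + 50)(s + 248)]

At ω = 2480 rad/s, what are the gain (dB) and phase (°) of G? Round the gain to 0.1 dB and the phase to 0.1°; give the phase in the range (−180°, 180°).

At s = jω = j2480:
zero (s+100): 100 + j2480 → |·| = √(100²+2480²) = √6160400 ≈ 2482, ∠ = arctan(2480/100) ≈ 87.69°
pole (s+20): 20 + j2480 → |·| = √(20²+2480²) = √6150800 ≈ 2480.1, ∠ = arctan(2480/20) ≈ 89.54°
pole (s+50): 50 + j2480 → |·| = √(50²+2480²) = √6152900 ≈ 2480.5, ∠ = arctan(2480/50) ≈ 88.84°
pole (s+248): 248 + j2480 → |·| = √(248²+2480²) = √6211904 ≈ 2492.4, ∠ = arctan(2480/248) ≈ 84.29°
|G| = 500 · 2482 / 1.5333e+10 ≈ 8.0937e-05
Gain = 20 log₁₀(8.0937e-05) ≈ -81.84 dB
∠G = 87.69° − 262.67° = -174.98°

-81.8 dB, -175.0°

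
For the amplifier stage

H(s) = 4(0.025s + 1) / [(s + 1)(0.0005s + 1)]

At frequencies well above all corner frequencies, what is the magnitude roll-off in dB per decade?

-20 dB/decade

Each pole contributes −20 dB/decade at high frequency; each zero contributes +20 dB/decade.
Net: 1 zero(s) − 2 pole(s) → -20 dB/decade.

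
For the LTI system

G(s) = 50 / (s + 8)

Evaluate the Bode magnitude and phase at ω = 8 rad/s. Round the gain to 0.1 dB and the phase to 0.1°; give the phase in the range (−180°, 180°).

12.9 dB, -45.0°

Substitute s = j8:
Numerator: 50 = 50 + j0
Denominator: (j8) + 8 = 8 + j8
|N| = √(50² + 0²) ≈ 50, ∠N ≈ 0.00°
|D| = √(8² + 8²) ≈ 11.314, ∠D ≈ 45.00°
|G| = 50 / 11.314 ≈ 4.4193
Gain = 20 log₁₀(4.4193) ≈ 12.91 dB
∠G = 0.00° − 45.00° = -45.00°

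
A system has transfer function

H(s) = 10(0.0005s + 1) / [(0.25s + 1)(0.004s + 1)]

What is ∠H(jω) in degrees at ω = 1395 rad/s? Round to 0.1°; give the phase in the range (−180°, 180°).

At ω = 1395 rad/s:
zero (1 + j1395·0.0005) = 1 + j0.6975 → |·| ≈ 1.2192, ∠ ≈ 34.90°
pole (1 + j1395·0.25) = 1 + j348.75 → |·| ≈ 348.75, ∠ ≈ 89.84°
pole (1 + j1395·0.004) = 1 + j5.58 → |·| ≈ 5.6689, ∠ ≈ 79.84°
∠H = (34.90°) − (89.84° + 79.84°) = -134.78°

-134.8°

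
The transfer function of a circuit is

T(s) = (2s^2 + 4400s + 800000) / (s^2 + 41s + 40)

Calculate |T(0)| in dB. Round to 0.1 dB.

86.0 dB

T(0) = 800000 / 40 = 20000
20 log₁₀(20000) ≈ 86.02 dB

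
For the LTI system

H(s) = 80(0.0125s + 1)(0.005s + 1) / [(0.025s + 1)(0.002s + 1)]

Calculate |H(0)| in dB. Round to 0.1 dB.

38.1 dB

H(0) = 80 · 1 / 1 = 80
20 log₁₀(80) ≈ 38.06 dB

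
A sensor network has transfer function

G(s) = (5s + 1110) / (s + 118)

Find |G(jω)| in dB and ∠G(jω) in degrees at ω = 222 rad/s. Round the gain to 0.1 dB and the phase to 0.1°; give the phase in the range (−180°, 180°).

Substitute s = j222:
Numerator: 5(j222) + 1110 = 1110 + j1110
Denominator: (j222) + 118 = 118 + j222
|N| = √(1110² + 1110²) ≈ 1569.8, ∠N ≈ 45.00°
|D| = √(118² + 222²) ≈ 251.41, ∠D ≈ 62.01°
|G| = 1569.8 / 251.41 ≈ 6.244
Gain = 20 log₁₀(6.244) ≈ 15.91 dB
∠G = 45.00° − 62.01° = -17.01°

15.9 dB, -17.0°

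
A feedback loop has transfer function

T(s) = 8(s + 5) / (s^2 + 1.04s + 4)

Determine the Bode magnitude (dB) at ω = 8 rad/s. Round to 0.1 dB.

At s = jω = j8:
zero (s+5): 5 + j8 → |·| = √(5²+8²) = √89 ≈ 9.434, ∠ = arctan(8/5) ≈ 57.99°
quadratic: (j8)² + 1.04·j8 + 4 = -60 + j8.32 → |·| ≈ 60.574, ∠ ≈ 172.11°
|T| = 8 · 9.434 / 60.574 ≈ 1.2459
Gain = 20 log₁₀(1.2459) ≈ 1.91 dB

1.9 dB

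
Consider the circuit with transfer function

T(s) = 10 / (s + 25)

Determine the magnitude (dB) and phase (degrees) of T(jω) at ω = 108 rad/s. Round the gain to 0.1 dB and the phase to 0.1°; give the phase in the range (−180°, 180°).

At s = jω = j108:
pole (s+25): 25 + j108 → |·| = √(25²+108²) = √12289 ≈ 110.86, ∠ = arctan(108/25) ≈ 76.97°
|T| = 10 / 110.86 ≈ 0.090204
Gain = 20 log₁₀(0.090204) ≈ -20.90 dB
∠T = 0.00° − 76.97° = -76.97°

-20.9 dB, -77.0°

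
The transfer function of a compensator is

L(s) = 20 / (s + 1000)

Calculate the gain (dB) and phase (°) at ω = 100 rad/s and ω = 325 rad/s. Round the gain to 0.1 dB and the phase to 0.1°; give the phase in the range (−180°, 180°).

ω = 100: -34.0 dB, -5.7°; ω = 325: -34.4 dB, -18.0°

At s = jω = j100:
pole (s+1000): 1000 + j100 → |·| = √(1000²+100²) = √1010000 ≈ 1005, ∠ = arctan(100/1000) ≈ 5.71°
|L| = 20 / 1005 ≈ 0.0199
Gain = 20 log₁₀(0.0199) ≈ -34.02 dB
∠L = 0.00° − 5.71° = -5.71°

At s = jω = j325:
pole (s+1000): 1000 + j325 → |·| = √(1000²+325²) = √1105625 ≈ 1051.5, ∠ = arctan(325/1000) ≈ 18.00°
|L| = 20 / 1051.5 ≈ 0.01902
Gain = 20 log₁₀(0.01902) ≈ -34.42 dB
∠L = 0.00° − 18.00° = -18.00°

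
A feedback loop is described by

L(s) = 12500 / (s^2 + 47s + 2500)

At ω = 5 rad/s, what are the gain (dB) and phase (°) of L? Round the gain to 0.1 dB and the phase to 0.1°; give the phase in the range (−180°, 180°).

At s = jω = j5:
quadratic: (j5)² + 47·j5 + 2500 = 2475 + j235 → |·| ≈ 2486.1, ∠ ≈ 5.42°
|L| = 12500 / 2486.1 ≈ 5.028
Gain = 20 log₁₀(5.028) ≈ 14.03 dB
∠L = 0.00° − 5.42° = -5.42°

14.0 dB, -5.4°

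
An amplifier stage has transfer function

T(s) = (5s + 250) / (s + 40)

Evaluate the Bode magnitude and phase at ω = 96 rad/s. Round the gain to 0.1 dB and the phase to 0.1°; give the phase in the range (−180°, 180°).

14.3 dB, -4.9°

Substitute s = j96:
Numerator: 5(j96) + 250 = 250 + j480
Denominator: (j96) + 40 = 40 + j96
|N| = √(250² + 480²) ≈ 541.2, ∠N ≈ 62.49°
|D| = √(40² + 96²) ≈ 104, ∠D ≈ 67.38°
|T| = 541.2 / 104 ≈ 5.2038
Gain = 20 log₁₀(5.2038) ≈ 14.33 dB
∠T = 62.49° − 67.38° = -4.89°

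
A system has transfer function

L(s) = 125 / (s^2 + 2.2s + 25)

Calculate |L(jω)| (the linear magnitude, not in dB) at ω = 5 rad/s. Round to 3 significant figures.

11.4

At s = jω = j5:
quadratic: (j5)² + 2.2·j5 + 25 = 0 + j11 → |·| ≈ 11, ∠ ≈ 90.00°
|L| = 125 / 11 ≈ 11.364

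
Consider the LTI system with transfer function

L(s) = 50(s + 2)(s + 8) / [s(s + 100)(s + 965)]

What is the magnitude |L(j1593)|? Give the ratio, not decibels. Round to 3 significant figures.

0.0268

At s = jω = j1593:
zero (s+2): 2 + j1593 → |·| = √(2²+1593²) = √2537653 ≈ 1593, ∠ = arctan(1593/2) ≈ 89.93°
zero (s+8): 8 + j1593 → |·| = √(8²+1593²) = √2537713 ≈ 1593, ∠ = arctan(1593/8) ≈ 89.71°
pole (s+100): 100 + j1593 → |·| = √(100²+1593²) = √2547649 ≈ 1596.1, ∠ = arctan(1593/100) ≈ 86.41°
pole (s+965): 965 + j1593 → |·| = √(965²+1593²) = √3468874 ≈ 1862.5, ∠ = arctan(1593/965) ≈ 58.79°
pole at origin: |s| = 1593, ∠ = 90.00° (in denominator)
|L| = 50 · 2.5376e+06 / 4.7356e+09 ≈ 0.026793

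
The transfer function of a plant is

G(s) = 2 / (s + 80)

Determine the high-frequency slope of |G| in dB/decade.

-20 dB/decade

Each pole contributes −20 dB/decade at high frequency; each zero contributes +20 dB/decade.
Net: 0 zero(s) − 1 pole(s) → -20 dB/decade.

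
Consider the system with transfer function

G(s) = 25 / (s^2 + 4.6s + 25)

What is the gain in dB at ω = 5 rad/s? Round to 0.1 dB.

At s = jω = j5:
quadratic: (j5)² + 4.6·j5 + 25 = 0 + j23 → |·| ≈ 23, ∠ ≈ 90.00°
|G| = 25 / 23 ≈ 1.087
Gain = 20 log₁₀(1.087) ≈ 0.72 dB

0.7 dB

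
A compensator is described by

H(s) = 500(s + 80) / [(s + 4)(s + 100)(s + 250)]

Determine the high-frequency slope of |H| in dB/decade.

-40 dB/decade

Each pole contributes −20 dB/decade at high frequency; each zero contributes +20 dB/decade.
Net: 1 zero(s) − 3 pole(s) → -40 dB/decade.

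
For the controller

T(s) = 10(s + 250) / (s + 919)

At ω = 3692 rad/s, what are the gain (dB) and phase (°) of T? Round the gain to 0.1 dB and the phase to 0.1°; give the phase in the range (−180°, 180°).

19.8 dB, 10.1°

At s = jω = j3692:
zero (s+250): 250 + j3692 → |·| = √(250²+3692²) = √13693364 ≈ 3700.5, ∠ = arctan(3692/250) ≈ 86.13°
pole (s+919): 919 + j3692 → |·| = √(919²+3692²) = √14475425 ≈ 3804.7, ∠ = arctan(3692/919) ≈ 76.02°
|T| = 10 · 3700.5 / 3804.7 ≈ 9.7261
Gain = 20 log₁₀(9.7261) ≈ 19.76 dB
∠T = 86.13° − 76.02° = 10.11°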